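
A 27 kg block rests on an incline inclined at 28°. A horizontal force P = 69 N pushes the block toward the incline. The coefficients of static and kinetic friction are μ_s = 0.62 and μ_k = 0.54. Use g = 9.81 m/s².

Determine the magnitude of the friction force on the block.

Normal direction: N = m g cos θ + P sin θ = 266.3 N.
Parallel to the incline: P cos θ − m g sin θ = 60.92 − 124.3 = -63.43 N; the friction needed to balance this is 63.43 N acting up the slope.
The limit of static friction is μ_s N = 165.1 N.
Since 63.43 N is within the 165.1 N limit, the block stays put and friction is exactly 63.4 N.

f ≈ 63.4 N (up the incline)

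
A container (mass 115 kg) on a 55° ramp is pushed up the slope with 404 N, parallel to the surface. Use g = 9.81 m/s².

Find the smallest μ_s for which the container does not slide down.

μ_s,min ≈ 0.804

N = m g cos θ = 647.1 N.
Friction must make up the shortfall along the incline: f = m g sin θ − P = 924.1 − 404 = 520.1 N.
At the threshold f = μ_s N, so μ_s,min = 520.1/647.1 = 0.804.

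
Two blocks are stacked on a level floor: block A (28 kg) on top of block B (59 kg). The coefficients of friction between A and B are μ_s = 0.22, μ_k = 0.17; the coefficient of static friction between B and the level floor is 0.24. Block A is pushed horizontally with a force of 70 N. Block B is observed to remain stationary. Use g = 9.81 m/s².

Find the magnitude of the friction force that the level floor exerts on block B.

f ≈ 46.7 N

The normal force B exerts on A is simply A's weight, N₁ = 274.7 N.
So the A–B interface can sustain at most μ_s N₁ = 60.43 N of static friction.
Since P = 70 N > 60.43 N, A slides on B; the A–B friction is kinetic: f₁ = μ_k N₁ = 0.17×274.7 = 46.7 N.
B experiences an equal 46.7 N forward from A (third law). B is in equilibrium, so the floor supplies f₂ = 46.7 N of static friction (limit μ_s(m_A+m_B)g = 204.8 N, not exceeded).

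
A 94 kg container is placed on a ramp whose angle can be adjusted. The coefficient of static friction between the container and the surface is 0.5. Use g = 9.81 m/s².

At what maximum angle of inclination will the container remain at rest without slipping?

At the slip threshold, m g sin θ = μ_s · m g cos θ, so tan θ = μ_s.
θ_max = arctan(0.5) = 26.6°.

θ_max ≈ 26.6°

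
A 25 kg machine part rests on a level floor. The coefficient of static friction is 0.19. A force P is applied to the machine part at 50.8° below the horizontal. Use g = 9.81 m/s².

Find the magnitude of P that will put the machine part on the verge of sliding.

N = m g + P sin α (the push presses the machine part into the level floor).
At impending slip, P cos α = μ_s N = μ_s (m g + P sin α).
Solving: P (cos α − μ_s sin α) = μ_s m g → P = 0.19×245/(cos 50.8° − 0.19 sin 50.8°) = 46.6/0.4848 = 96.1 N.

P ≈ 96.1 N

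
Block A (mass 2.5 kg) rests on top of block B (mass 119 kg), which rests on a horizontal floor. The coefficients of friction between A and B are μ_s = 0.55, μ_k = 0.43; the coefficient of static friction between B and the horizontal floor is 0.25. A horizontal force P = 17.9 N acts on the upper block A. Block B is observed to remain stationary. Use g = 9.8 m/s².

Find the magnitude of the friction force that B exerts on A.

The normal force B exerts on A is simply A's weight, N₁ = 24.5 N.
Maximum static friction on A from B: μ_s N₁ = 0.55×24.5 = 13.48 N.
P = 17.9 N exceeds that limit, so A slips over B and the interface friction becomes kinetic: f₁ = μ_k N₁ = 0.43×24.5 = 10.5 N.
By Newton's third law B feels 10.5 N forward from A. With B stationary, the floor's static friction on B balances it: f₂ = 10.5 N (well within μ_s(m_A+m_B)g = 297.7 N).

f ≈ 10.5 N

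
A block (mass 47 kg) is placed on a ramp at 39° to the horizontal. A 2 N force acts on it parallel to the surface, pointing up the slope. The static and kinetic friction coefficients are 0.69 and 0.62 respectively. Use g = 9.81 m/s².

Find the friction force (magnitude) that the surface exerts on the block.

f ≈ 222 N (up the incline)

Perpendicular to the surface, N = m g cos θ = 47·9.81·cos 39° = 358.3 N.
Parallel to the incline, ΣF = 0 gives f = m g sin θ − P = 290.2 − 2 = 288.2 N (up-slope positive).
Static friction can supply at most μ_s N = 247.2 N.
|288.2| exceeds 247.2 N, so the block slips down-slope; friction is kinetic, f = μ_k N = 0.62×358.3 = 222 N.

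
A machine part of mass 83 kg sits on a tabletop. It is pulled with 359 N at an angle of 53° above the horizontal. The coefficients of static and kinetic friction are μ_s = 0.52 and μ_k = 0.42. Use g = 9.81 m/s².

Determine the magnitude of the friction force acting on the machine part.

f ≈ 216 N

N = m g − P sin α = 814.2 − 359×sin 53° = 527.5 N.
The horizontal driving force is P cos α = 216.1 N, so equilibrium needs friction f = 216.1 N.
The static-friction limit is μ_s N = 274.3 N.
Since 216.1 N does not exceed the limit, the machine part stays at rest and f = 216 N.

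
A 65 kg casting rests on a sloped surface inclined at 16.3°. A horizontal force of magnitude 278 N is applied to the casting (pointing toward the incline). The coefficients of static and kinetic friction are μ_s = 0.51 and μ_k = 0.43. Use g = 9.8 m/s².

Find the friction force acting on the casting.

f ≈ 88 N (down the incline)

Normal direction: N = m g cos θ + P sin θ = 689.4 N.
Parallel to the incline: P cos θ − m g sin θ = 266.8 − 178.8 = 88.04 N; the friction needed to balance this is 88.04 N acting down the slope.
The limit of static friction is μ_s N = 351.6 N.
|f_req| = 88.04 ≤ 351.6 N → the casting is in equilibrium; friction equals the required value.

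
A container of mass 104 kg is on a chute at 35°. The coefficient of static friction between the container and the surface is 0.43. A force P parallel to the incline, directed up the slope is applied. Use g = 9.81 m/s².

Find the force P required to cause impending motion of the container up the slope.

At impending motion up the slope, friction acts down-slope at its limit: f = μ_s N.
P is parallel to the surface, so N = m g cos θ = 836 N.
Along the incline: P = m g sin θ + μ_s N = 585 + 0.43×836 = 945 N.

P ≈ 945 N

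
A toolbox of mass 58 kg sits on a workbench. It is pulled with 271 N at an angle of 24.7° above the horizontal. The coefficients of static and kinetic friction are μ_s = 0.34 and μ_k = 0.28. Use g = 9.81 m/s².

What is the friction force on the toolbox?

Vertical equilibrium gives N = m g − P sin α = 455.7 N.
The horizontal driving force is P cos α = 246.2 N, so equilibrium needs friction f = 246.2 N.
μ_s N = 0.34 × 455.7 = 155 N.
246.2 > 155 N → the toolbox slides; f = μ_k N = 0.28×455.7 = 128 N.

f ≈ 128 N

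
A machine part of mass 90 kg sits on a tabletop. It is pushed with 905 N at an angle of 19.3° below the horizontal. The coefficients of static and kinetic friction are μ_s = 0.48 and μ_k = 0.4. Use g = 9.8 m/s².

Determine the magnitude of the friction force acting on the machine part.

f ≈ 472 N

Vertical equilibrium gives N = m g + P sin α = 1181 N.
For equilibrium, f = P cos α = 905×cos 19.3° = 854.1 N.
μ_s N = 0.48 × 1181 = 566.9 N.
The required friction exceeds μ_s N, so the machine part moves and f = μ_k N = 472 N.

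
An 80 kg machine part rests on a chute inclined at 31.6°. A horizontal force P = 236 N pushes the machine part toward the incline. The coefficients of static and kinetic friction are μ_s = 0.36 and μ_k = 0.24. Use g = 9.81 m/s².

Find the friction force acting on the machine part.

f ≈ 210 N (up the incline)

Normal direction: N = m g cos θ + P sin θ = 792.1 N.
Along the incline, the net driving force (taking up-slope positive) is P cos θ − m g sin θ = 201 − 411.2 = -210.2 N, so equilibrium requires friction f = 210.2 N (up-slope).
Maximum static friction: μ_s N = 0.36 × 792.1 = 285.2 N.
Since 210.2 N is within the 285.2 N limit, the machine part stays put and friction is exactly 210 N.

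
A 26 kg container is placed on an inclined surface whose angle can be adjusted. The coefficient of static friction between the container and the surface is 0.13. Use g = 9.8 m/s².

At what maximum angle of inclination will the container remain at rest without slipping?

θ_max ≈ 7.41°

At the slip threshold, m g sin θ = μ_s · m g cos θ, so tan θ = μ_s.
θ_max = arctan(0.13) = 7.41°.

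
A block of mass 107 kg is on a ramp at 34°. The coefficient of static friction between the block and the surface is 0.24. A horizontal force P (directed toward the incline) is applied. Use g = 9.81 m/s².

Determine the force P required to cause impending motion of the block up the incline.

P ≈ 1150 N

At impending motion up the slope, friction acts down-slope at its limit: f = μ_s N.
Perpendicular to the incline: N = m g cos θ + P sin θ.
Along the incline: P cos θ = m g sin θ + μ_s N = m g sin θ + μ_s (m g cos θ + P sin θ).
Solving, P (cos θ − μ_s sin θ) = m g (sin θ + μ_s cos θ), so P = 107×9.81×(sin 34° + 0.24 cos 34°)/(cos 34° − 0.24 sin 34°) = 1050×0.7582/0.6948 = 1150 N.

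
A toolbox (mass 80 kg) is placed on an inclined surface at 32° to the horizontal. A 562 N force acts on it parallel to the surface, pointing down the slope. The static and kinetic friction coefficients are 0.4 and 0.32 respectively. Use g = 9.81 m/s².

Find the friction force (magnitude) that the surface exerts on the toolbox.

Perpendicular to the surface, N = m g cos θ = 80·9.81·cos 32° = 665.5 N.
The friction needed for equilibrium is m g sin θ + P = 415.9 + 562 = 977.9 N, measured positive up-slope.
Maximum static friction available: μ_s N = 0.4 × 665.5 = 266.2 N.
Since |977.9| > 266.2 N, static friction cannot hold it; the toolbox slides down the incline and kinetic friction applies: f = μ_k N = 0.32 × 665.5 = 213 N.

f ≈ 213 N (up the incline)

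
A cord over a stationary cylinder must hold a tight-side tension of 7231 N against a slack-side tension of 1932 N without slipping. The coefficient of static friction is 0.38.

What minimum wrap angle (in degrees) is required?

β_min ≈ 199°

T₂/T₁ = e^{μβ} → β = ln(T₂/T₁)/μ.
β = ln(7231/1932)/0.38 = 1.32/0.38 = 3.473 rad.
In degrees: β = 3.473 × 180/π = 199°.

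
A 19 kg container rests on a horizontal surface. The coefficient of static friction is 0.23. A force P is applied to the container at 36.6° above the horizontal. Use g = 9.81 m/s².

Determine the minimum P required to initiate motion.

P ≈ 45.6 N

N = m g − P sin α (the pull lifts the container).
At impending slip, P cos α = μ_s N = μ_s (m g − P sin α).
Solving: P (cos α + μ_s sin α) = μ_s m g → P = 0.23×186/(cos 36.6° + 0.23 sin 36.6°) = 42.9/0.9399 = 45.6 N.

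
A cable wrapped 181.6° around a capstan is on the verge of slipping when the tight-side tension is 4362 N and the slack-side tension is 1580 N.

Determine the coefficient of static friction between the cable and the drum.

T₂/T₁ = e^{μβ} → μ = ln(T₂/T₁)/β.
β = 181.6° = 3.17 rad.
μ = ln(4362/1580)/3.17 = ln(2.761)/3.17 = 0.32.

μ ≈ 0.32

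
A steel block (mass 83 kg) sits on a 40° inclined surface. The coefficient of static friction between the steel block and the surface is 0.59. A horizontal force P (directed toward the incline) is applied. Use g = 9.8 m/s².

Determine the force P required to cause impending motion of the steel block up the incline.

At impending motion up the slope, friction acts down-slope at its limit: f = μ_s N.
Perpendicular to the incline: N = m g cos θ + P sin θ.
Along the incline: P cos θ = m g sin θ + μ_s N = m g sin θ + μ_s (m g cos θ + P sin θ).
Solving, P (cos θ − μ_s sin θ) = m g (sin θ + μ_s cos θ), so P = 83×9.8×(sin 40° + 0.59 cos 40°)/(cos 40° − 0.59 sin 40°) = 813×1.095/0.3868 = 2300 N.

P ≈ 2300 N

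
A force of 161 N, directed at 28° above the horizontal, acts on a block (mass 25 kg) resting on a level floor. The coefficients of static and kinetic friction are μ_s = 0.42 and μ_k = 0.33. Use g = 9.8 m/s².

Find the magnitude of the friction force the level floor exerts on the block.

N = m g − P sin α = 245 − 161×sin 28° = 169.4 N.
For equilibrium, f = P cos α = 161×cos 28° = 142.2 N.
μ_s N = 0.42 × 169.4 = 71.15 N.
142.2 > 71.15 N → the block slides; f = μ_k N = 0.33×169.4 = 55.9 N.

f ≈ 55.9 N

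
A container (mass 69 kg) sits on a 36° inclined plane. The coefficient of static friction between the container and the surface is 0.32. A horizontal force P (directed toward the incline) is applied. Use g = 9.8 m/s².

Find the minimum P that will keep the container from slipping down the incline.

P_min ≈ 223 N

The container tends to slide down (tan θ > μ_s), so at the point of impending slip friction acts up-slope at its limit: f = μ_s N.
Perpendicular to the incline: N = m g cos θ + P sin θ.
Along the incline: P cos θ + μ_s N = m g sin θ, i.e. P cos θ + μ_s (m g cos θ + P sin θ) = m g sin θ.
Solving, P (cos θ + μ_s sin θ) = m g (sin θ − μ_s cos θ), so P = 676×0.3289/0.9971 = 223 N.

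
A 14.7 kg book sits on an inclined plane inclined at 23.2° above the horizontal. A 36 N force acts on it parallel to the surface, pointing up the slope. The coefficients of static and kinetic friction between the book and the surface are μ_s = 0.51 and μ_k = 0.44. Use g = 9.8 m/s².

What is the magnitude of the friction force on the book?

f ≈ 20.8 N (up the incline)

Perpendicular to the surface, N = m g cos θ = 14.7·9.8·cos 23.2° = 132.4 N.
Parallel to the incline, ΣF = 0 gives f = m g sin θ − P = 56.75 − 36 = 20.75 N (up-slope positive).
The static-friction ceiling is μ_s N = 0.51 × 132.4 = 67.53 N.
Since |20.75| ≤ 67.53 N, no slip — friction simply equals what equilibrium demands.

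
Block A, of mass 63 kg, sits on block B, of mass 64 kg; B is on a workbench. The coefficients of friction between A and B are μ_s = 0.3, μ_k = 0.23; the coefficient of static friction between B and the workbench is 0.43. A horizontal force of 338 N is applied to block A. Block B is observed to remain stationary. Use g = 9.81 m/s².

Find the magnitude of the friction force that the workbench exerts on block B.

Normal force at the A–B interface: N₁ = m_A g = 618 N.
Maximum static friction on A from B: μ_s N₁ = 0.3×618 = 185.4 N.
P = 338 N exceeds that limit, so A slips over B and the interface friction becomes kinetic: f₁ = μ_k N₁ = 0.23×618 = 142 N.
By Newton's third law B feels 142 N forward from A. With B stationary, the floor's static friction on B balances it: f₂ = 142 N (well within μ_s(m_A+m_B)g = 535.7 N).

f ≈ 142 N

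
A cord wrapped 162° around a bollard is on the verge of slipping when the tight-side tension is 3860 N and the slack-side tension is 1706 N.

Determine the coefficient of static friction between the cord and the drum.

μ ≈ 0.289

T₂/T₁ = e^{μβ} → μ = ln(T₂/T₁)/β.
β = 162° = 2.827 rad.
μ = ln(3860/1706)/2.827 = ln(2.263)/2.827 = 0.289.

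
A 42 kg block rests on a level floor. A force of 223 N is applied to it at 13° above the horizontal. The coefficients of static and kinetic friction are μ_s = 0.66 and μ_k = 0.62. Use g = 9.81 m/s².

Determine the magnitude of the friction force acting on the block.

f ≈ 217 N

N = m g − P sin α = 412 − 223×sin 13° = 361.9 N.
The horizontal driving force is P cos α = 217.3 N, so equilibrium needs friction f = 217.3 N.
The static-friction limit is μ_s N = 238.8 N.
217.3 ≤ 238.8 N → static; friction equals the required 217 N.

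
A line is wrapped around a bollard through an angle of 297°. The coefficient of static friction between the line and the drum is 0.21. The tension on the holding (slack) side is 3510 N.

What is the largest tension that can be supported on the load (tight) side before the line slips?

T_max ≈ 10400 N

At impending slip the capstan equation gives T₂/T₁ = e^{μβ} with β in radians.
β = 297° × π/180 = 5.184 rad.
e^{μβ} = e^{0.21×5.184} = 2.97.
T₂ = T₁ · e^{μβ} = 3510 × 2.97 = 10400 N.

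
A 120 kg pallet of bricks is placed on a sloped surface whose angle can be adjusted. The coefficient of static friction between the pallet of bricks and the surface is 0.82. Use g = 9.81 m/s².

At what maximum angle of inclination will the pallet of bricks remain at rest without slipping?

At the slip threshold, m g sin θ = μ_s · m g cos θ, so tan θ = μ_s.
θ_max = arctan(0.82) = 39.4°.

θ_max ≈ 39.4°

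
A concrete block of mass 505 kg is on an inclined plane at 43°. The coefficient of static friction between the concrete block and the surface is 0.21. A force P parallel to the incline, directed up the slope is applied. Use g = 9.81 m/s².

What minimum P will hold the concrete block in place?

The concrete block tends to slide down (tan θ > μ_s), so at the point of impending slip friction acts up-slope at its limit: f = μ_s N.
P is parallel to the surface, so N = m g cos θ = 3620 N.
Along the incline: P + μ_s N = m g sin θ, so P = 3380 − 0.21×3620 = 2620 N.

P_min ≈ 2620 N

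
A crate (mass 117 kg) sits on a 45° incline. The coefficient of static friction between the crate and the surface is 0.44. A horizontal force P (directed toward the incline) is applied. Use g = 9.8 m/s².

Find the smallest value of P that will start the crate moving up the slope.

P ≈ 2950 N

At impending motion up the slope, friction acts down-slope at its limit: f = μ_s N.
Perpendicular to the incline: N = m g cos θ + P sin θ.
Along the incline: P cos θ = m g sin θ + μ_s N = m g sin θ + μ_s (m g cos θ + P sin θ).
Solving, P (cos θ − μ_s sin θ) = m g (sin θ + μ_s cos θ), so P = 117×9.8×(sin 45° + 0.44 cos 45°)/(cos 45° − 0.44 sin 45°) = 1150×1.018/0.396 = 2950 N.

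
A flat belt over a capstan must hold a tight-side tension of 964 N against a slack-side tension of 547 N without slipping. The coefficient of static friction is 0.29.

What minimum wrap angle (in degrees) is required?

β_min ≈ 112°

T₂/T₁ = e^{μβ} → β = ln(T₂/T₁)/μ.
β = ln(964/547)/0.29 = 0.5666/0.29 = 1.954 rad.
In degrees: β = 1.954 × 180/π = 112°.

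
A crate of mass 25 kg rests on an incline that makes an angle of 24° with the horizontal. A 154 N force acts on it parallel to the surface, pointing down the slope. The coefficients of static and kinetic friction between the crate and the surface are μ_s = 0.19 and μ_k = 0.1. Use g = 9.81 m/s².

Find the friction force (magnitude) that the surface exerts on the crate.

f ≈ 22.4 N (up the incline)

Normal force: N = m g cos θ = 25 × 9.81 × cos 24° = 224 N.
For equilibrium along the incline the friction force must supply f = m g sin θ + P = 99.75 + 154 = 253.8 N (positive meaning up-slope).
The static-friction ceiling is μ_s N = 0.19 × 224 = 42.57 N.
Since |253.8| > 42.57 N, static friction cannot hold it; the crate slides down the incline and kinetic friction applies: f = μ_k N = 0.1 × 224 = 22.4 N.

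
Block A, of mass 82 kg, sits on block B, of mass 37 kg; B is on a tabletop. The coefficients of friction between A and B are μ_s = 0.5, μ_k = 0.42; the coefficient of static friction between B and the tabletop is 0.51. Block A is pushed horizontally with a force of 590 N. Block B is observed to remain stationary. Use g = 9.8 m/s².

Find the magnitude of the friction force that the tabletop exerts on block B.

f ≈ 338 N

Normal force at the A–B interface: N₁ = m_A g = 803.6 N.
So the A–B interface can sustain at most μ_s N₁ = 401.8 N of static friction.
P = 590 N exceeds that limit, so A slips over B and the interface friction becomes kinetic: f₁ = μ_k N₁ = 0.42×803.6 = 338 N.
By Newton's third law B feels 338 N forward from A. With B stationary, the floor's static friction on B balances it: f₂ = 338 N (well within μ_s(m_A+m_B)g = 594.8 N).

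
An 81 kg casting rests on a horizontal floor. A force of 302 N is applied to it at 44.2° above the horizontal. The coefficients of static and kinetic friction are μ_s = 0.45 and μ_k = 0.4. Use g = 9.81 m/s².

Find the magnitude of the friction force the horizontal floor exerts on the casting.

f ≈ 217 N

The vertical component of P reduces the normal force: N = m g − P sin α = 794.6 − 210.5 = 584.1 N.
For equilibrium, f = P cos α = 302×cos 44.2° = 216.5 N.
The static-friction limit is μ_s N = 262.8 N.
Since 216.5 N does not exceed the limit, the casting stays at rest and f = 217 N.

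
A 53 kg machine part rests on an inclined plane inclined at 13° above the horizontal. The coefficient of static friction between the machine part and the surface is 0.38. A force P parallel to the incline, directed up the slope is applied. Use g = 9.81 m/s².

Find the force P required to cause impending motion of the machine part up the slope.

At impending motion up the slope, friction acts down-slope at its limit: f = μ_s N.
P is parallel to the surface, so N = m g cos θ = 507 N.
Along the incline: P = m g sin θ + μ_s N = 117 + 0.38×507 = 309 N.

P ≈ 309 N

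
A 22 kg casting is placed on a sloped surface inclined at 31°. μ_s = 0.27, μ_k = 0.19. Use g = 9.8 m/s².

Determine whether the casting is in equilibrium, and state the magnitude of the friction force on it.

f ≈ 35.1 N

N = m g cos θ = 185 N.
Down-slope weight component: m g sin θ = 111 N.
μ_s N = 49.9 N.
111 > 49.9 N, so it slides; kinetic friction f = μ_k N = 0.19×185 = 35.1 N.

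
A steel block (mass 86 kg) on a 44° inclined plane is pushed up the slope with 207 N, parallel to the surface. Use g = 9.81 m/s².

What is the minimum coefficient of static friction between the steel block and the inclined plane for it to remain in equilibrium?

N = m g cos θ = 606.9 N.
Friction must make up the shortfall along the incline: f = m g sin θ − P = 586.1 − 207 = 379.1 N.
At the threshold f = μ_s N, so μ_s,min = 379.1/606.9 = 0.625.

μ_s,min ≈ 0.625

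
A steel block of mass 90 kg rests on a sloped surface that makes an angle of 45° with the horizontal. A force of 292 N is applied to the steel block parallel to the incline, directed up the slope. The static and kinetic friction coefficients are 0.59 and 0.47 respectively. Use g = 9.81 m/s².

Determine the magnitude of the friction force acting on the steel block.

f ≈ 332 N (up the incline)

The normal reaction is N = m g cos θ = 624.3 N.
For equilibrium along the incline the friction force must supply f = m g sin θ − P = 624.3 − 292 = 332.3 N (positive meaning up-slope).
Maximum static friction available: μ_s N = 0.59 × 624.3 = 368.3 N.
Since |332.3| ≤ 368.3 N, the steel block remains in static equilibrium and friction takes exactly the required value.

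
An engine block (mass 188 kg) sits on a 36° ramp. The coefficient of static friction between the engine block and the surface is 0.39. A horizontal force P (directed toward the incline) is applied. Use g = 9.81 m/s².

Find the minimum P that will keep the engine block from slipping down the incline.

The engine block tends to slide down (tan θ > μ_s), so at the point of impending slip friction acts up-slope at its limit: f = μ_s N.
Perpendicular to the incline: N = m g cos θ + P sin θ.
Along the incline: P cos θ + μ_s N = m g sin θ, i.e. P cos θ + μ_s (m g cos θ + P sin θ) = m g sin θ.
Solving, P (cos θ + μ_s sin θ) = m g (sin θ − μ_s cos θ), so P = 1840×0.2723/1.038 = 484 N.

P_min ≈ 484 N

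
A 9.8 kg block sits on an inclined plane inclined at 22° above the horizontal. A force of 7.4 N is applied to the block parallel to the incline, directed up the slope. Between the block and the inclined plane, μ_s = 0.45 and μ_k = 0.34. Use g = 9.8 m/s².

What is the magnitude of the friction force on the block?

Normal force: N = m g cos θ = 9.8 × 9.8 × cos 22° = 89.05 N.
Parallel to the incline, ΣF = 0 gives f = m g sin θ − P = 35.98 − 7.4 = 28.58 N (up-slope positive).
Maximum static friction available: μ_s N = 0.45 × 89.05 = 40.07 N.
Since |28.58| ≤ 40.07 N, no slip — friction simply equals what equilibrium demands.

f ≈ 28.6 N (up the incline)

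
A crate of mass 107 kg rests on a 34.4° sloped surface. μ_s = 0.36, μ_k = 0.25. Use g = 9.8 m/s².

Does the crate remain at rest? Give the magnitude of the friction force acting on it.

f ≈ 216 N

N = m g cos θ = 865 N.
Down-slope weight component: m g sin θ = 592 N.
μ_s N = 311 N.
592 > 311 N, so it slides; kinetic friction f = μ_k N = 0.25×865 = 216 N.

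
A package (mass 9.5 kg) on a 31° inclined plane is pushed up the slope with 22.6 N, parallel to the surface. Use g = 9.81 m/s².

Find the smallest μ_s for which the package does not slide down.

μ_s,min ≈ 0.318

N = m g cos θ = 79.88 N.
Friction must make up the shortfall along the incline: f = m g sin θ − P = 48 − 22.6 = 25.4 N.
At the threshold f = μ_s N, so μ_s,min = 25.4/79.88 = 0.318.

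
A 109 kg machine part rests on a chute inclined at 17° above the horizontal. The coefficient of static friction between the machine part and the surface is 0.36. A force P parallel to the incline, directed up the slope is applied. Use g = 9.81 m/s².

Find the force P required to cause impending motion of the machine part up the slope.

At impending motion up the slope, friction acts down-slope at its limit: f = μ_s N.
P is parallel to the surface, so N = m g cos θ = 1020 N.
Along the incline: P = m g sin θ + μ_s N = 313 + 0.36×1020 = 681 N.

P ≈ 681 N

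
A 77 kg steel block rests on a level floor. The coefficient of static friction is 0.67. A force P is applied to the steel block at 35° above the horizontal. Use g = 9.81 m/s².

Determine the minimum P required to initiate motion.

P ≈ 421 N

N = m g − P sin α (the pull lifts the steel block).
At impending slip, P cos α = μ_s N = μ_s (m g − P sin α).
Solving: P (cos α + μ_s sin α) = μ_s m g → P = 0.67×755/(cos 35° + 0.67 sin 35°) = 506/1.203 = 421 N.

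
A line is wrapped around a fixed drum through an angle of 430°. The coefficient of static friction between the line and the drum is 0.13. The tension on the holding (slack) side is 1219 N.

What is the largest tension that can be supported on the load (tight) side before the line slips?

T_max ≈ 3230 N

At impending slip the capstan equation gives T₂/T₁ = e^{μβ} with β in radians.
β = 430° × π/180 = 7.505 rad.
e^{μβ} = e^{0.13×7.505} = 2.653.
T₂ = T₁ · e^{μβ} = 1219 × 2.653 = 3230 N.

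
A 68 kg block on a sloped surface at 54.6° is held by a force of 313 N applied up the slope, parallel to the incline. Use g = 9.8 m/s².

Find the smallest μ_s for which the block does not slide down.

N = m g cos θ = 386 N.
Friction must make up the shortfall along the incline: f = m g sin θ − P = 543.2 − 313 = 230.2 N.
At the threshold f = μ_s N, so μ_s,min = 230.2/386 = 0.596.

μ_s,min ≈ 0.596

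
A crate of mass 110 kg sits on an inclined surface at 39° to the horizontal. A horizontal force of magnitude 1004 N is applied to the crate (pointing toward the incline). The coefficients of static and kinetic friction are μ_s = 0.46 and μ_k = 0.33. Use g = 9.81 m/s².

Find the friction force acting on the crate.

Normal direction: N = m g cos θ + P sin θ = 1470 N.
Along the incline, the net driving force (taking up-slope positive) is P cos θ − m g sin θ = 780.3 − 679.1 = 101.2 N, so equilibrium requires friction f = -101.2 N (down-slope).
Maximum static friction: μ_s N = 0.46 × 1470 = 676.4 N.
Since 101.2 N is within the 676.4 N limit, the crate stays put and friction is exactly 101 N.

f ≈ 101 N (down the incline)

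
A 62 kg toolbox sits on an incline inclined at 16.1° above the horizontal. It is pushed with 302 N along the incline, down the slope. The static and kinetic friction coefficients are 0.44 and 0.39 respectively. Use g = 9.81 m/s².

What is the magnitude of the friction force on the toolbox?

Perpendicular to the surface, N = m g cos θ = 62·9.81·cos 16.1° = 584.4 N.
For equilibrium along the incline the friction force must supply f = m g sin θ + P = 168.7 + 302 = 470.7 N (positive meaning up-slope).
Maximum static friction available: μ_s N = 0.44 × 584.4 = 257.1 N.
|470.7| exceeds 257.1 N, so the toolbox slips down-slope; friction is kinetic, f = μ_k N = 0.39×584.4 = 228 N.

f ≈ 228 N (up the incline)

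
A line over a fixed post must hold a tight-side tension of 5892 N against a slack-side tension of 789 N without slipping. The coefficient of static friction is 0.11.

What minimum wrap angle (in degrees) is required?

T₂/T₁ = e^{μβ} → β = ln(T₂/T₁)/μ.
β = ln(5892/789)/0.11 = 2.011/0.11 = 18.28 rad.
In degrees: β = 18.28 × 180/π = 1050°.

β_min ≈ 1050°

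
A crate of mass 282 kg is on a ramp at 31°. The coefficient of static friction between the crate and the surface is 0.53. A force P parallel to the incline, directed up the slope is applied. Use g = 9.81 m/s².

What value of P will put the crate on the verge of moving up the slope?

At impending motion up the slope, friction acts down-slope at its limit: f = μ_s N.
P is parallel to the surface, so N = m g cos θ = 2370 N.
Along the incline: P = m g sin θ + μ_s N = 1420 + 0.53×2370 = 2680 N.

P ≈ 2680 N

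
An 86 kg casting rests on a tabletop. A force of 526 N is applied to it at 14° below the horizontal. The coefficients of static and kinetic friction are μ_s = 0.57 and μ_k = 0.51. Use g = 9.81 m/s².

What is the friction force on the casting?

f ≈ 510 N

The vertical component of P adds to the normal force: N = m g + P sin α = 843.7 + 127.3 = 970.9 N.
For equilibrium, f = P cos α = 526×cos 14° = 510.4 N.
The static-friction limit is μ_s N = 553.4 N.
510.4 ≤ 553.4 N → static; friction equals the required 510 N.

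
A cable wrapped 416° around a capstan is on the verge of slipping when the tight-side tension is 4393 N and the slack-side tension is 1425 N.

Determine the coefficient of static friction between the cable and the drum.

μ ≈ 0.155

T₂/T₁ = e^{μβ} → μ = ln(T₂/T₁)/β.
β = 416° = 7.261 rad.
μ = ln(4393/1425)/7.261 = ln(3.083)/7.261 = 0.155.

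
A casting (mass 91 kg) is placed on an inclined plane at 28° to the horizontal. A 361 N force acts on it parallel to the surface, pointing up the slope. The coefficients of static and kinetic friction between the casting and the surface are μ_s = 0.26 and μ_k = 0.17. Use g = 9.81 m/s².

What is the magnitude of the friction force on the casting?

f ≈ 58.1 N (up the incline)

The normal reaction is N = m g cos θ = 788.2 N.
For equilibrium along the incline the friction force must supply f = m g sin θ − P = 419.1 − 361 = 58.1 N (positive meaning up-slope).
Static friction can supply at most μ_s N = 204.9 N.
Since |58.1| ≤ 204.9 N, static friction is sufficient; f equals the required value, not μ_s N.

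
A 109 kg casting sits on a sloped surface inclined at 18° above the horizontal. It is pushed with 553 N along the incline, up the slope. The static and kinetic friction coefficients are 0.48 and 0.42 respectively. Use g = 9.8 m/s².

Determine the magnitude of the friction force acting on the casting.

f ≈ 223 N (down the incline)

Perpendicular to the surface, N = m g cos θ = 109·9.8·cos 18° = 1016 N.
The friction needed for equilibrium is m g sin θ − P = 330.1 − 553 = -222.9 N, measured positive up-slope.
Static friction can supply at most μ_s N = 487.6 N.
Since |-222.9| ≤ 487.6 N, the casting remains in static equilibrium and friction takes exactly the required value.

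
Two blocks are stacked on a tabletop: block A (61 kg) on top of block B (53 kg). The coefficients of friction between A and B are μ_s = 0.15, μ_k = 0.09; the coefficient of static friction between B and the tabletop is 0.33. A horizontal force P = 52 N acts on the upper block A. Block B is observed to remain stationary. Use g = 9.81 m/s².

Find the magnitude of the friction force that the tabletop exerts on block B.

The normal force B exerts on A is simply A's weight, N₁ = 598.4 N.
So the A–B interface can sustain at most μ_s N₁ = 89.76 N of static friction.
P = 52 N is within that limit, so A and B move together (both at rest); the A–B friction is simply f₁ = P = 52 N.
B experiences an equal 52 N forward from A (third law). B is in equilibrium, so the floor supplies f₂ = 52 N of static friction (limit μ_s(m_A+m_B)g = 369.1 N, not exceeded).

f ≈ 52 N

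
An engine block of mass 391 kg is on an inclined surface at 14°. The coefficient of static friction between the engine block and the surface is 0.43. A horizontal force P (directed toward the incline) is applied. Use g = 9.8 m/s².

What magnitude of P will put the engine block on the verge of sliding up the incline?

P ≈ 2920 N

At impending motion up the slope, friction acts down-slope at its limit: f = μ_s N.
Perpendicular to the incline: N = m g cos θ + P sin θ.
Along the incline: P cos θ = m g sin θ + μ_s N = m g sin θ + μ_s (m g cos θ + P sin θ).
Solving, P (cos θ − μ_s sin θ) = m g (sin θ + μ_s cos θ), so P = 391×9.8×(sin 14° + 0.43 cos 14°)/(cos 14° − 0.43 sin 14°) = 3830×0.6591/0.8663 = 2920 N.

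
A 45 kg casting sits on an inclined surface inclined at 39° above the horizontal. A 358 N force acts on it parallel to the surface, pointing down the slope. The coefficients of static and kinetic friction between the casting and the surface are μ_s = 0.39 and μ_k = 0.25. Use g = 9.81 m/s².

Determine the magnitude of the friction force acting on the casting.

f ≈ 85.8 N (up the incline)

Normal force: N = m g cos θ = 45 × 9.81 × cos 39° = 343.1 N.
The friction needed for equilibrium is m g sin θ + P = 277.8 + 358 = 635.8 N, measured positive up-slope.
The static-friction ceiling is μ_s N = 0.39 × 343.1 = 133.8 N.
|635.8| exceeds 133.8 N, so the casting slips down-slope; friction is kinetic, f = μ_k N = 0.25×343.1 = 85.8 N.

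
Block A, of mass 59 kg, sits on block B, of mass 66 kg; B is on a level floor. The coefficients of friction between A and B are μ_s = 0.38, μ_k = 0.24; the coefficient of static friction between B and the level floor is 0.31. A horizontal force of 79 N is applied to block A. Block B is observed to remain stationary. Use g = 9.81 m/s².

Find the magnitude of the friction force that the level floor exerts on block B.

The normal force B exerts on A is simply A's weight, N₁ = 578.8 N.
So the A–B interface can sustain at most μ_s N₁ = 219.9 N of static friction.
Since P = 79 N ≤ 219.9 N, A does not slip on B; friction on A equals P = 79 N.
B experiences an equal 79 N forward from A (third law). B is in equilibrium, so the floor supplies f₂ = 79 N of static friction (limit μ_s(m_A+m_B)g = 380.1 N, not exceeded).

f ≈ 79 N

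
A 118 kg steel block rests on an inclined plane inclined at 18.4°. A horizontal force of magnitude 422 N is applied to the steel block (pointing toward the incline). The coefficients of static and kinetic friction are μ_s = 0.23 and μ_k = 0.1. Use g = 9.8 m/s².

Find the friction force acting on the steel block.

f ≈ 35.4 N (down the incline)

Resolve perpendicular to the incline: N = m g cos θ + P sin θ = 118×9.8×cos 18.4° + 422×sin 18.4° = 1230 N.
Along the incline, the net driving force (taking up-slope positive) is P cos θ − m g sin θ = 400.4 − 365 = 35.41 N, so equilibrium requires friction f = -35.41 N (down-slope).
The limit of static friction is μ_s N = 283 N.
|f_req| = 35.41 ≤ 283 N → the steel block is in equilibrium; friction equals the required value.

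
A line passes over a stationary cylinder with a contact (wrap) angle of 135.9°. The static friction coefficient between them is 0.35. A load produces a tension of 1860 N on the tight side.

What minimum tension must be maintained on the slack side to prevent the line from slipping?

Capstan equation at impending slip: T_tight/T_slack = e^{μβ}.
β = 135.9° = 2.372 rad; e^{μβ} = e^{0.35×2.372} = 2.294.
T_slack = T_tight / e^{μβ} = 1860 / 2.294 = 811 N.

T_min ≈ 811 N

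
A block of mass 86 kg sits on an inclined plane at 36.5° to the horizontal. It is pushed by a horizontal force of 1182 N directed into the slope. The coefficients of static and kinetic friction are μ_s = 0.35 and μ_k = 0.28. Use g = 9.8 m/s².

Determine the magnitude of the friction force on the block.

f ≈ 449 N (down the incline)

Resolve perpendicular to the incline: N = m g cos θ + P sin θ = 86×9.8×cos 36.5° + 1182×sin 36.5° = 1381 N.
Parallel to the incline: P cos θ − m g sin θ = 950.2 − 501.3 = 448.8 N; the friction needed to balance this is 448.8 N acting down the slope.
Maximum static friction: μ_s N = 0.35 × 1381 = 483.2 N.
Since 448.8 N is within the 483.2 N limit, the block stays put and friction is exactly 449 N.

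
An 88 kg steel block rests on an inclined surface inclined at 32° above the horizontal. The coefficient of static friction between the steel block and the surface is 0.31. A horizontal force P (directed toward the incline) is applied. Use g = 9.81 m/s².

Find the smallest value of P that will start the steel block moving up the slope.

At impending motion up the slope, friction acts down-slope at its limit: f = μ_s N.
Perpendicular to the incline: N = m g cos θ + P sin θ.
Along the incline: P cos θ = m g sin θ + μ_s N = m g sin θ + μ_s (m g cos θ + P sin θ).
Solving, P (cos θ − μ_s sin θ) = m g (sin θ + μ_s cos θ), so P = 88×9.81×(sin 32° + 0.31 cos 32°)/(cos 32° − 0.31 sin 32°) = 863×0.7928/0.6838 = 1000 N.

P ≈ 1000 N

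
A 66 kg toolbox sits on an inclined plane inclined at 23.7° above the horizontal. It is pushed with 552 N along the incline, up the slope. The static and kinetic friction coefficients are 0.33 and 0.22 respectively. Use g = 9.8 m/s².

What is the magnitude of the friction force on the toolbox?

Normal force: N = m g cos θ = 66 × 9.8 × cos 23.7° = 592.3 N.
For equilibrium along the incline the friction force must supply f = m g sin θ − P = 260 − 552 = -292 N (positive meaning up-slope).
Static friction can supply at most μ_s N = 195.4 N.
|-292| exceeds 195.4 N, so the toolbox slips up-slope; friction is kinetic, f = μ_k N = 0.22×592.3 = 130 N.

f ≈ 130 N (down the incline)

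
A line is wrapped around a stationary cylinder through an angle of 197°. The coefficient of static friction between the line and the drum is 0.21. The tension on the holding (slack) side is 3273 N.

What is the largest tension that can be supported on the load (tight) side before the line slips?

T_max ≈ 6740 N

At impending slip the capstan equation gives T₂/T₁ = e^{μβ} with β in radians.
β = 197° × π/180 = 3.438 rad.
e^{μβ} = e^{0.21×3.438} = 2.059.
T₂ = T₁ · e^{μβ} = 3273 × 2.059 = 6740 N.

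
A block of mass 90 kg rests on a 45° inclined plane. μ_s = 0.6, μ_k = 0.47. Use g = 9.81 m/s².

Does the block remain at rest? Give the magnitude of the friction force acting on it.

f ≈ 293 N

N = m g cos θ = 624 N.
Down-slope weight component: m g sin θ = 624 N.
μ_s N = 375 N.
624 > 375 N, so it slides; kinetic friction f = μ_k N = 0.47×624 = 293 N.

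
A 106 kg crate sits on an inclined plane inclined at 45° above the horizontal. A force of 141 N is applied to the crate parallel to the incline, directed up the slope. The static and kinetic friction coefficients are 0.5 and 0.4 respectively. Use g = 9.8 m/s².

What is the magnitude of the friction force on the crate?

Perpendicular to the surface, N = m g cos θ = 106·9.8·cos 45° = 734.5 N.
Parallel to the incline, ΣF = 0 gives f = m g sin θ − P = 734.5 − 141 = 593.5 N (up-slope positive).
The static-friction ceiling is μ_s N = 0.5 × 734.5 = 367.3 N.
|593.5| exceeds 367.3 N, so the crate slips down-slope; friction is kinetic, f = μ_k N = 0.4×734.5 = 294 N.

f ≈ 294 N (up the incline)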